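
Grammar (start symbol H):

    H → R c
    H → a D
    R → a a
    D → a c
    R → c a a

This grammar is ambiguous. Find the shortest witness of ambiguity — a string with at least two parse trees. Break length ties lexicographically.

a a c

length 3: a a c has 2 parse trees

Two derivations of a a c:
  H ⇒ R c ⇒ a a c
  H ⇒ a D ⇒ a a c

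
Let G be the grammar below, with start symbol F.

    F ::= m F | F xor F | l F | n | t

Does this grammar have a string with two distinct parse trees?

Ambiguous

Witness: l n xor n

Derivation 1: F ⇒ F xor F ⇒ l F xor F ⇒ l n xor F ⇒ l n xor n
Derivation 2: F ⇒ l F ⇒ l F xor F ⇒ l n xor F ⇒ l n xor n

Two distinct leftmost derivations for the same string.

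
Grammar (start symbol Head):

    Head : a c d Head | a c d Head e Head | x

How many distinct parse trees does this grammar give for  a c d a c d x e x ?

Parse trees for a c d a c d x e x:
  [Head a c d [Head a c d [Head x] e [Head x]]]
  [Head a c d [Head a c d [Head x]] e [Head x]]

2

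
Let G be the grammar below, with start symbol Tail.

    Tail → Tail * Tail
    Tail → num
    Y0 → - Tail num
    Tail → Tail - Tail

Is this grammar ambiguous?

Witness: num * num * num

Derivation 1: Tail ⇒ Tail * Tail ⇒ Tail * Tail * Tail ⇒ num * Tail * Tail ⇒ num * num * Tail ⇒ num * num * num
Derivation 2: Tail ⇒ Tail * Tail ⇒ num * Tail ⇒ num * Tail * Tail ⇒ num * num * Tail ⇒ num * num * num

Two distinct leftmost derivations for the same string.

Ambiguous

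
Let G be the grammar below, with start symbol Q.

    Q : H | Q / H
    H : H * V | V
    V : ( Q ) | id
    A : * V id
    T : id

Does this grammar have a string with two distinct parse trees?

Only Q, H, V are reachable from Q; ignoring the rest: The grammar is stratified — Q handles '/' (left-recursive), H handles '*', V atoms. Each operator has a fixed associativity and precedence level, so every string has one parse.

Unambiguous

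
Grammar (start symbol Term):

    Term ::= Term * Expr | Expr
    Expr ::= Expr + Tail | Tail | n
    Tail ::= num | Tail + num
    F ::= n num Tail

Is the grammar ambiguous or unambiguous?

Ambiguous

Witness: num + num

Derivation 1: Term ⇒ Expr ⇒ Expr + Tail ⇒ Tail + Tail ⇒ num + Tail ⇒ num + num
Derivation 2: Term ⇒ Expr ⇒ Tail ⇒ Tail + num ⇒ num + num

Two distinct leftmost derivations for the same string.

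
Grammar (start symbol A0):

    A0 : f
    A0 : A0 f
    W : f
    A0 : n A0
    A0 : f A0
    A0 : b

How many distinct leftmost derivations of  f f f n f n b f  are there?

7

Parse trees for f f f n f n b f:
  [A0 [A0 f [A0 f [A0 f [A0 n [A0 f [A0 n [A0 b]]]]]]] f]
  [A0 f [A0 [A0 f [A0 f [A0 n [A0 f [A0 n [A0 b]]]]]] f]]
  [A0 f [A0 f [A0 [A0 f [A0 n [A0 f [A0 n [A0 b]]]]] f]]]
  [A0 f [A0 f [A0 f [A0 [A0 n [A0 f [A0 n [A0 b]]]] f]]]]
  [A0 f [A0 f [A0 f [A0 n [A0 [A0 f [A0 n [A0 b]]] f]]]]]
  [A0 f [A0 f [A0 f [A0 n [A0 f [A0 [A0 n [A0 b]] f]]]]]]
  [A0 f [A0 f [A0 f [A0 n [A0 f [A0 n [A0 [A0 b] f]]]]]]]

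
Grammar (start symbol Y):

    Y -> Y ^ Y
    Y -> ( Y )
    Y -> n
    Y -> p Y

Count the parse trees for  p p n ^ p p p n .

Parse trees for p p n ^ p p p n:
  [Y [Y p [Y p [Y n]]] ^ [Y p [Y p [Y p [Y n]]]]]
  [Y p [Y [Y p [Y n]] ^ [Y p [Y p [Y p [Y n]]]]]]
  [Y p [Y p [Y [Y n] ^ [Y p [Y p [Y p [Y n]]]]]]]

3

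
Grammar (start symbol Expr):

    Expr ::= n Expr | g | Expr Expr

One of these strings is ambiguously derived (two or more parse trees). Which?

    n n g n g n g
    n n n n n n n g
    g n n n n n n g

n n g n g n g

n n g n g n g: 12 trees
n n n n n n n g: 1 tree
g n n n n n n g: 1 tree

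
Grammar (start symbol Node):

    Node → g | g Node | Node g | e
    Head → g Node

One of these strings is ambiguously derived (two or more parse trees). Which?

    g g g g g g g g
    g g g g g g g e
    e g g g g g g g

g g g g g g g g: 128 trees
g g g g g g g e: 1 tree
e g g g g g g g: 1 tree

g g g g g g g g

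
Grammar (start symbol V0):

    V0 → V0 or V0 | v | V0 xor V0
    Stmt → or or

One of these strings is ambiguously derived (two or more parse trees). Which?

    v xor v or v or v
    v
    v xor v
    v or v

v xor v or v or v: 5 trees
v: 1 tree
v xor v: 1 tree
v or v: 1 tree

v xor v or v or v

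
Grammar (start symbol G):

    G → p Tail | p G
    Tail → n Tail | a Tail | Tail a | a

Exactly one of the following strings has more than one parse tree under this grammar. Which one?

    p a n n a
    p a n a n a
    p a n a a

p a n n a: 1 tree
p a n a n a: 1 tree
p a n a a: 4 trees

p a n a a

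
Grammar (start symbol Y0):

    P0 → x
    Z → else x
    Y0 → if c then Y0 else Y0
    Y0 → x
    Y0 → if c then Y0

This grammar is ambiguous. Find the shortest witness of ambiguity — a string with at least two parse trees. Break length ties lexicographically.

if c then if c then x else x

length 1: no string has ≥2 trees
length 4: no string has ≥2 trees
length 6: no string has ≥2 trees
length 7: no string has ≥2 trees
length 9: if c then if c then x else x has 2 parse trees

Two derivations of if c then if c then x else x:
  Y0 ⇒ if c then Y0 else Y0 ⇒ if c then if c then Y0 else Y0 ⇒ if c then if c then x else Y0 ⇒ if c then if c then x else x
  Y0 ⇒ if c then Y0 ⇒ if c then if c then Y0 else Y0 ⇒ if c then if c then x else Y0 ⇒ if c then if c then x else x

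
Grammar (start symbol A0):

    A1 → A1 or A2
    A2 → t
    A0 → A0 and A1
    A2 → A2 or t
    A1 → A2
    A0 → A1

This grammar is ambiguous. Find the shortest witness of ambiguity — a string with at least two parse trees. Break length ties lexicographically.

length 1: no string has ≥2 trees
length 3: t or t has 2 parse trees

Two derivations of t or t:
  A0 ⇒ A1 ⇒ A1 or A2 ⇒ A2 or A2 ⇒ t or A2 ⇒ t or t
  A0 ⇒ A1 ⇒ A2 ⇒ A2 or t ⇒ t or t

t or t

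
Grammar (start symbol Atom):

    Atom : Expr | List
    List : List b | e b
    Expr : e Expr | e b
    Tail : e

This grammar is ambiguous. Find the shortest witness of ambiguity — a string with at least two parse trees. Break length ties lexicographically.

e b

length 2: e b has 2 parse trees

Two derivations of e b:
  Atom ⇒ Expr ⇒ e b
  Atom ⇒ List ⇒ e b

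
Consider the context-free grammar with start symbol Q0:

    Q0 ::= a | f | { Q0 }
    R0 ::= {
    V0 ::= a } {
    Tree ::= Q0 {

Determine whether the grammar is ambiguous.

Only Q0 is reachable from Q0; ignoring the rest: Each string is a nest of matched brackets around a single atom. An opening bracket forces the recursive rule; an atom forces the base rule.

Unambiguous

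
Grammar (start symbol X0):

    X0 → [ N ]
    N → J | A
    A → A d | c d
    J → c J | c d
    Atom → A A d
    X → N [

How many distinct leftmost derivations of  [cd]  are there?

2

Parse trees for [cd]:
  [X0 [ [N [J c d]] ]]
  [X0 [ [N [A c d]] ]]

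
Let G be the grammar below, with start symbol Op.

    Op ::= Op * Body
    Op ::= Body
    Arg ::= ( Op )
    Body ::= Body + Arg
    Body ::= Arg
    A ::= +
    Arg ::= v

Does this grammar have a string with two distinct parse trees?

Only Op, Body, Arg are reachable from Op; ignoring the rest: Op → Op * Body | Body  ;  Body → Body + Arg | Arg  — a left-associative chain with Arg at the bottom. Each string factors uniquely by precedence.

Unambiguous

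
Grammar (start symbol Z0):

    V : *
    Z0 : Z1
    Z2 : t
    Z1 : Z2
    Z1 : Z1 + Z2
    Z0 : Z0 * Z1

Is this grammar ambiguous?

(V is unreachable from Z0, so its rules don't affect L(Z0).) Z0 → Z0 * Z1 | Z1  ;  Z1 → Z1 + Z2 | Z2  — a left-associative chain with Z2 at the bottom. Each string factors uniquely by precedence.

Unambiguous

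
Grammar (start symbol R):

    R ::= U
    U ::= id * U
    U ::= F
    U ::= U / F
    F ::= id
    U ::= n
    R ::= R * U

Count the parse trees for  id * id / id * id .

3

Parse trees for id * id / id * id:
  [R [R [U id * [U [U [F id]] / [F id]]]] * [U [F id]]]
  [R [R [U [U id * [U [F id]]] / [F id]]] * [U [F id]]]
  [R [R [R [U [F id]]] * [U [U [F id]] / [F id]]] * [U [F id]]]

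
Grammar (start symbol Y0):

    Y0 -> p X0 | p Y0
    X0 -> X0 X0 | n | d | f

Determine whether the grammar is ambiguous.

Ambiguous

Witness: p d d d

Derivation 1: Y0 ⇒ p X0 ⇒ p X0 X0 ⇒ p X0 X0 X0 ⇒ p d X0 X0 ⇒ p d d X0 ⇒ p d d d
Derivation 2: Y0 ⇒ p X0 ⇒ p X0 X0 ⇒ p d X0 ⇒ p d X0 X0 ⇒ p d d X0 ⇒ p d d d

Two distinct leftmost derivations for the same string.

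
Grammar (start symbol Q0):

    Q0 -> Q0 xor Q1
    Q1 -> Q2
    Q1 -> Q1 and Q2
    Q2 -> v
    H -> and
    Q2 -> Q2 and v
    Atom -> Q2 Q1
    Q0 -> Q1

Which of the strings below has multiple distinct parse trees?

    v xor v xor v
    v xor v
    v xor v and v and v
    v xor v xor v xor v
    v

v xor v and v and v

v xor v xor v: 1 tree
v xor v: 1 tree
v xor v and v and v: 4 trees
v xor v xor v xor v: 1 tree
v: 1 tree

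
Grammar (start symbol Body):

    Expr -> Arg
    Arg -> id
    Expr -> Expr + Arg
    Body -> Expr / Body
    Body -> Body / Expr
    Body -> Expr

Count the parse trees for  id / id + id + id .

Parse trees for id / id + id + id:
  [Body [Expr [Arg id]] / [Body [Expr [Expr [Expr [Arg id]] + [Arg id]] + [Arg id]]]]
  [Body [Body [Expr [Arg id]]] / [Expr [Expr [Expr [Arg id]] + [Arg id]] + [Arg id]]]

2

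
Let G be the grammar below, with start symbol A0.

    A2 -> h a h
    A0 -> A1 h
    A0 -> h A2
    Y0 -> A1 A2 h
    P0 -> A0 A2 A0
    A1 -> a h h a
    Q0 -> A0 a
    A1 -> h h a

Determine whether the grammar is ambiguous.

Witness: h h a h

Derivation 1: A0 ⇒ A1 h ⇒ h h a h
Derivation 2: A0 ⇒ h A2 ⇒ h h a h

Two distinct leftmost derivations for the same string.

Ambiguous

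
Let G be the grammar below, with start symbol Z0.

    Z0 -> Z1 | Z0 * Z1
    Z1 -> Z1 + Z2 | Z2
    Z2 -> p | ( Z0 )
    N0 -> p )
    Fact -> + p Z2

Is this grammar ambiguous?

Unambiguous

Only Z0, Z1, Z2 are reachable from Z0; ignoring the rest: The grammar is stratified — Z0 handles '*' (left-recursive), Z1 handles '+', Z2 atoms. Each operator has a fixed associativity and precedence level, so every string has one parse.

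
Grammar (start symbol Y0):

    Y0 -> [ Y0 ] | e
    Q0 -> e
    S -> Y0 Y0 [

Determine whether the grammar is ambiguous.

Unambiguous

(Q0, S are unreachable from Y0, so their rules don't affect L(Y0).) Each string is a nest of matched brackets around a single atom. An opening bracket forces the recursive rule; an atom forces the base rule.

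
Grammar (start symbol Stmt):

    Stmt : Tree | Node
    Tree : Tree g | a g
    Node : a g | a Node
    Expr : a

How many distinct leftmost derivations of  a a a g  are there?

Parse trees for a a a g:
  [Stmt [Node a [Node a [Node a g]]]]

1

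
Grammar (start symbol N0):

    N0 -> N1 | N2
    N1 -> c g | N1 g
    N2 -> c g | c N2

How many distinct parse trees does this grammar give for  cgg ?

1

Parse trees for cgg:
  [N0 [N1 [N1 c g] g]]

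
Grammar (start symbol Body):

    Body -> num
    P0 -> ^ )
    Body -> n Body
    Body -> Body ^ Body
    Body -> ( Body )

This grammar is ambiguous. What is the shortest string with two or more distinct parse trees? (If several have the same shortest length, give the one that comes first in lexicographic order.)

n num ^ num

length 1: no string has ≥2 trees
length 2: no string has ≥2 trees
length 3: no string has ≥2 trees
length 4: n num ^ num has 2 parse trees

Two derivations of n num ^ num:
  Body ⇒ n Body ⇒ n Body ^ Body ⇒ n num ^ Body ⇒ n num ^ num
  Body ⇒ Body ^ Body ⇒ n Body ^ Body ⇒ n num ^ Body ⇒ n num ^ num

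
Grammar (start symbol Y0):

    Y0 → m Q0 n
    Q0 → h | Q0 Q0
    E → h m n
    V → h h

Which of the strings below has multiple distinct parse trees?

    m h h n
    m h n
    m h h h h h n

m h h n: 1 tree
m h n: 1 tree
m h h h h h n: 14 trees

m h h h h h n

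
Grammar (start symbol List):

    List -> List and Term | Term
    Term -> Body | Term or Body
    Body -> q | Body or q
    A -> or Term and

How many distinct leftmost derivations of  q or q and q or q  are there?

Parse trees for q or q and q or q:
  [List [List [Term [Body [Body q] or q]]] and [Term [Body [Body q] or q]]]
  [List [List [Term [Body [Body q] or q]]] and [Term [Term [Body q]] or [Body q]]]
  [List [List [Term [Term [Body q]] or [Body q]]] and [Term [Body [Body q] or q]]]
  [List [List [Term [Term [Body q]] or [Body q]]] and [Term [Term [Body q]] or [Body q]]]

4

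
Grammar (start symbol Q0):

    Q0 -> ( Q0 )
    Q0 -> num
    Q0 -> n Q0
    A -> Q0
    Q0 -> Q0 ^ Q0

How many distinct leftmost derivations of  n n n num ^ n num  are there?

Parse trees for n n n num ^ n num:
  [Q0 n [Q0 n [Q0 n [Q0 [Q0 num] ^ [Q0 n [Q0 num]]]]]]
  [Q0 n [Q0 n [Q0 [Q0 n [Q0 num]] ^ [Q0 n [Q0 num]]]]]
  [Q0 n [Q0 [Q0 n [Q0 n [Q0 num]]] ^ [Q0 n [Q0 num]]]]
  [Q0 [Q0 n [Q0 n [Q0 n [Q0 num]]]] ^ [Q0 n [Q0 num]]]

4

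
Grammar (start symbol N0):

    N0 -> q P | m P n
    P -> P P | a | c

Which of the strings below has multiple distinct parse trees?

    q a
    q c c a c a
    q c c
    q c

q a: 1 tree
q c c a c a: 14 trees
q c c: 1 tree
q c: 1 tree

q c c a c a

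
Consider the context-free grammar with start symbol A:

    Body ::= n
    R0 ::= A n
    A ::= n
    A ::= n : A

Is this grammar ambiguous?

Unambiguous

Only A is reachable from A; ignoring the rest: Right-recursive list with a separator: after each atom, whether the separator follows determines the rule. One parse per string.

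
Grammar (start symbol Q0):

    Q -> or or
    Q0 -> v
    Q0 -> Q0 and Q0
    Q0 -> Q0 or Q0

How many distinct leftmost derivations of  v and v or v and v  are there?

Parse trees for v and v or v and v:
  [Q0 [Q0 v] and [Q0 [Q0 [Q0 v] or [Q0 v]] and [Q0 v]]]
  [Q0 [Q0 v] and [Q0 [Q0 v] or [Q0 [Q0 v] and [Q0 v]]]]
  [Q0 [Q0 [Q0 v] and [Q0 [Q0 v] or [Q0 v]]] and [Q0 v]]
  [Q0 [Q0 [Q0 [Q0 v] and [Q0 v]] or [Q0 v]] and [Q0 v]]
  [Q0 [Q0 [Q0 v] and [Q0 v]] or [Q0 [Q0 v] and [Q0 v]]]

5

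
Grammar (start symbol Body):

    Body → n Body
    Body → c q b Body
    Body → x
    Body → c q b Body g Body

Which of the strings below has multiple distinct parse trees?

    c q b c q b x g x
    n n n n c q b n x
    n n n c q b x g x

c q b c q b x g x

c q b c q b x g x: 2 trees
n n n n c q b n x: 1 tree
n n n c q b x g x: 1 tree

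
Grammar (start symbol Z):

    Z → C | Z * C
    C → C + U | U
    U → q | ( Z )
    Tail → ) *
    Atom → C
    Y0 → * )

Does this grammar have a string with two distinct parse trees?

(Tail, Atom, Y0 are unreachable from Z, so their rules don't affect L(Z).) The grammar is stratified — Z handles '*' (left-recursive), C handles '+', U atoms. Each operator has a fixed associativity and precedence level, so every string has one parse.

Unambiguous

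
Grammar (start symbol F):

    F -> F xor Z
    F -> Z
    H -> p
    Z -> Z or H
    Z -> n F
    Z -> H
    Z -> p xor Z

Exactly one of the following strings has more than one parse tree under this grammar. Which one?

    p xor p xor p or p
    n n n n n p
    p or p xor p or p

p xor p xor p or p

p xor p xor p or p: 7 trees
n n n n n p: 1 tree
p or p xor p or p: 1 tree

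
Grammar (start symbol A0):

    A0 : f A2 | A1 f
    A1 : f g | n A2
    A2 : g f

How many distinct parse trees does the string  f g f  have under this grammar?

Parse trees for f g f:
  [A0 f [A2 g f]]
  [A0 [A1 f g] f]

2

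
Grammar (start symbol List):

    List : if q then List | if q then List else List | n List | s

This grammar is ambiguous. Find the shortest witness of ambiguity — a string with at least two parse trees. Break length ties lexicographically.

length 1: no string has ≥2 trees
length 2: no string has ≥2 trees
length 3: no string has ≥2 trees
length 4: no string has ≥2 trees
length 5: no string has ≥2 trees
length 6: no string has ≥2 trees
length 7: no string has ≥2 trees
length 8: no string has ≥2 trees
length 9: if q then if q then s else s has 2 parse trees

Two derivations of if q then if q then s else s:
  List ⇒ if q then List ⇒ if q then if q then List else List ⇒ if q then if q then s else List ⇒ if q then if q then s else s
  List ⇒ if q then List else List ⇒ if q then if q then List else List ⇒ if q then if q then s else List ⇒ if q then if q then s else s

if q then if q then s else s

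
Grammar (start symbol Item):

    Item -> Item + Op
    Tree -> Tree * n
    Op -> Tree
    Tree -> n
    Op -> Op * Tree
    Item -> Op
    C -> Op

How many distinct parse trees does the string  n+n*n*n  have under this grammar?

4

Parse trees for n+n*n*n:
  [Item [Item [Op [Tree n]]] + [Op [Tree [Tree [Tree n] * n] * n]]]
  [Item [Item [Op [Tree n]]] + [Op [Op [Tree n]] * [Tree [Tree n] * n]]]
  [Item [Item [Op [Tree n]]] + [Op [Op [Tree [Tree n] * n]] * [Tree n]]]
  [Item [Item [Op [Tree n]]] + [Op [Op [Op [Tree n]] * [Tree n]] * [Tree n]]]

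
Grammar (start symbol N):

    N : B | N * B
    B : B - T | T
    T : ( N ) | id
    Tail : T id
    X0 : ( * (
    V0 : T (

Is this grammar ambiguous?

Only N, B, T are reachable from N; ignoring the rest: This is a standard precedence ladder (N over B over T), with each level left-recursive on its own operator ('*' at N, '-' at B). That structure is LR(1), hence unambiguous.

Unambiguous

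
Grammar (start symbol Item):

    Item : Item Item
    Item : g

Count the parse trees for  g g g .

2

Parse trees for g g g:
  [Item [Item g] [Item [Item g] [Item g]]]
  [Item [Item [Item g] [Item g]] [Item g]]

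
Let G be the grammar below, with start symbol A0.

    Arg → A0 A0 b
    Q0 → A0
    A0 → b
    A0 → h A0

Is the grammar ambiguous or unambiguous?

Unambiguous

Only A0 is reachable from A0; ignoring the rest: Each reachable nonterminal has at most one production per leading terminal, and all productions are right-linear; the derivation is determined token-by-token.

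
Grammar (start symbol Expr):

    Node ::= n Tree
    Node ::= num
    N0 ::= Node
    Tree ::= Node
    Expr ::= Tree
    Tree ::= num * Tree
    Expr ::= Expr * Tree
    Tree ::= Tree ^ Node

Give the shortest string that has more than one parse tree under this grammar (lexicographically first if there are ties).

length 1: no string has ≥2 trees
length 2: no string has ≥2 trees
length 3: num * num has 2 parse trees

Two derivations of num * num:
  Expr ⇒ Tree ⇒ num * Tree ⇒ num * Node ⇒ num * num
  Expr ⇒ Expr * Tree ⇒ Tree * Tree ⇒ Node * Tree ⇒ num * Tree ⇒ num * Node ⇒ num * num

num * num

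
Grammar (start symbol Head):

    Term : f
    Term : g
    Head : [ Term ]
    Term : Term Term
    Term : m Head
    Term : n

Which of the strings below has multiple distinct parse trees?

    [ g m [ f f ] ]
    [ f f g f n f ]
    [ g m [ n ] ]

[ g m [ f f ] ]: 1 tree
[ f f g f n f ]: 42 trees
[ g m [ n ] ]: 1 tree

[ f f g f n f ]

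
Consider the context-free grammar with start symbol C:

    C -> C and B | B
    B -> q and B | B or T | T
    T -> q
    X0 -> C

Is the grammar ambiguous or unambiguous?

Witness: q and q

Derivation 1: C ⇒ C and B ⇒ B and B ⇒ T and B ⇒ q and B ⇒ q and T ⇒ q and q
Derivation 2: C ⇒ B ⇒ q and B ⇒ q and T ⇒ q and q

Two distinct leftmost derivations for the same string.

Ambiguous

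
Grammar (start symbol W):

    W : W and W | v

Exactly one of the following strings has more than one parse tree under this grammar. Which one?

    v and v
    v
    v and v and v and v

v and v and v and v

v and v: 1 tree
v: 1 tree
v and v and v and v: 5 trees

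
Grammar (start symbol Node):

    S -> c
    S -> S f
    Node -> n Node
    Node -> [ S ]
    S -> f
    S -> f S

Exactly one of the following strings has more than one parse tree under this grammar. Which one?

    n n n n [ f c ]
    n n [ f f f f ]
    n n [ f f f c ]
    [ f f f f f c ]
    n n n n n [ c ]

n n n n [ f c ]: 1 tree
n n [ f f f f ]: 8 trees
n n [ f f f c ]: 1 tree
[ f f f f f c ]: 1 tree
n n n n n [ c ]: 1 tree

n n [ f f f f ]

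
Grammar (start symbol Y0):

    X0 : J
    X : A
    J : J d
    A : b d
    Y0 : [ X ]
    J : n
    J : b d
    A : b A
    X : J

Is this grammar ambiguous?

Ambiguous

Witness: [ b d ]

Derivation 1: Y0 ⇒ [ X ] ⇒ [ A ] ⇒ [ b d ]
Derivation 2: Y0 ⇒ [ X ] ⇒ [ J ] ⇒ [ b d ]

Two distinct leftmost derivations for the same string.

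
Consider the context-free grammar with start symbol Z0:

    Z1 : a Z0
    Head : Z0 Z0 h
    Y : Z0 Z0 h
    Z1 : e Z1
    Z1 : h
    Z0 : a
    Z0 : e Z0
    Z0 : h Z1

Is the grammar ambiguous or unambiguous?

Only Z0, Z1 are reachable from Z0; ignoring the rest: Restricted to the reachable nonterminals, every rule has the form A → t or A → t B, and no two rules for the same A share a first terminal. The grammar encodes a DFA — one run per string.

Unambiguous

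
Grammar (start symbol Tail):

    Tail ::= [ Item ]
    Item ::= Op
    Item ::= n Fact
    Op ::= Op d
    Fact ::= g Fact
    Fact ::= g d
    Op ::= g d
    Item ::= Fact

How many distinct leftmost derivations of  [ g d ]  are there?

2

Parse trees for [ g d ]:
  [Tail [ [Item [Op g d]] ]]
  [Tail [ [Item [Fact g d]] ]]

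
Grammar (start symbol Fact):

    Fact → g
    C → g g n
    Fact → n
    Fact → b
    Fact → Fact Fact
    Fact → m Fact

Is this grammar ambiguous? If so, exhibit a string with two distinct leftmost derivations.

Witness: b b b

Derivation 1: Fact ⇒ Fact Fact ⇒ b Fact ⇒ b Fact Fact ⇒ b b Fact ⇒ b b b
Derivation 2: Fact ⇒ Fact Fact ⇒ Fact Fact Fact ⇒ b Fact Fact ⇒ b b Fact ⇒ b b b

Two distinct leftmost derivations for the same string.

Ambiguous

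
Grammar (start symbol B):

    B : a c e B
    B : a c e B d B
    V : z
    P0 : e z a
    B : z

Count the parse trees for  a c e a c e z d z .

Parse trees for a c e a c e z d z:
  [B a c e [B a c e [B z] d [B z]]]
  [B a c e [B a c e [B z]] d [B z]]

2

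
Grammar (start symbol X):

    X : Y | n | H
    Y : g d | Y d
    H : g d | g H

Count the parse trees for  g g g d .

1

Parse trees for g g g d:
  [X [H g [H g [H g d]]]]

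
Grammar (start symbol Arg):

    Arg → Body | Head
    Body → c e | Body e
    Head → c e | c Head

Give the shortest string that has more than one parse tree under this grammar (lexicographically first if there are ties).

c e

length 2: c e has 2 parse trees

Two derivations of c e:
  Arg ⇒ Body ⇒ c e
  Arg ⇒ Head ⇒ c e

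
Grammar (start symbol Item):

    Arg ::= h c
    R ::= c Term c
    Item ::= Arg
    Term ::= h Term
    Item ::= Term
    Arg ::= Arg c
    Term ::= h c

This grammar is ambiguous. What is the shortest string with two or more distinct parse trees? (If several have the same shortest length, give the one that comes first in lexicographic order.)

h c

length 2: h c has 2 parse trees

Two derivations of h c:
  Item ⇒ Arg ⇒ h c
  Item ⇒ Term ⇒ h c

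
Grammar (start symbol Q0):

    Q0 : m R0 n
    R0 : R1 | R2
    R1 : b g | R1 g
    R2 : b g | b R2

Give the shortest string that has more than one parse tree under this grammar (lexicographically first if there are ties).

m b g n

length 4: m b g n has 2 parse trees

Two derivations of m b g n:
  Q0 ⇒ m R0 n ⇒ m R1 n ⇒ m b g n
  Q0 ⇒ m R0 n ⇒ m R2 n ⇒ m b g n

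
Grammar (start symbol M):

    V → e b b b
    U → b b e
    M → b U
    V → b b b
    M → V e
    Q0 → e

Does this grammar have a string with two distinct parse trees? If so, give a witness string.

Witness: b b b e

Derivation 1: M ⇒ b U ⇒ b b b e
Derivation 2: M ⇒ V e ⇒ b b b e

Two distinct leftmost derivations for the same string.

Ambiguous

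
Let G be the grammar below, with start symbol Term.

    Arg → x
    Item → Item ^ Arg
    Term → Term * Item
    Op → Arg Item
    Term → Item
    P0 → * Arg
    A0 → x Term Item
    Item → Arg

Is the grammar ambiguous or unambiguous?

Unambiguous

(A0, P0, Op are unreachable from Term, so their rules don't affect L(Term).) The grammar is stratified — Term handles '*' (left-recursive), Item handles '^', Arg atoms. Each operator has a fixed associativity and precedence level, so every string has one parse.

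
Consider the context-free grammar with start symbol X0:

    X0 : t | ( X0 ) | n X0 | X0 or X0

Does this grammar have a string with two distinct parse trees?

Ambiguous

Witness: n t or t

Derivation 1: X0 ⇒ n X0 ⇒ n X0 or X0 ⇒ n t or X0 ⇒ n t or t
Derivation 2: X0 ⇒ X0 or X0 ⇒ n X0 or X0 ⇒ n t or X0 ⇒ n t or t

Two distinct leftmost derivations for the same string.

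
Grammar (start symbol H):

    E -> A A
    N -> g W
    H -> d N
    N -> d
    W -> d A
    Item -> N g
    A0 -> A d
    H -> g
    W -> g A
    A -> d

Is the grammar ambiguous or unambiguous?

Unambiguous

Only H, N, W, A are reachable from H; ignoring the rest: The reachable rules are right-linear with at most one rule per (nonterminal, next-terminal) pair. Each input token forces the next rule, so parsing is deterministic.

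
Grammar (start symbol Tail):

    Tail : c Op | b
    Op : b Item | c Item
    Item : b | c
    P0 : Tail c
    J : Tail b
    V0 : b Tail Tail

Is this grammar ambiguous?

(P0, J, V0 are unreachable from Tail, so their rules don't affect L(Tail).) The reachable rules are right-linear with at most one rule per (nonterminal, next-terminal) pair. Each input token forces the next rule, so parsing is deterministic.

Unambiguous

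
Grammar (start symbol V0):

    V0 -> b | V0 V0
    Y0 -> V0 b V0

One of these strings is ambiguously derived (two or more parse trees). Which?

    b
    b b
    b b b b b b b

b b b b b b b

b: 1 tree
b b: 1 tree
b b b b b b b: 132 trees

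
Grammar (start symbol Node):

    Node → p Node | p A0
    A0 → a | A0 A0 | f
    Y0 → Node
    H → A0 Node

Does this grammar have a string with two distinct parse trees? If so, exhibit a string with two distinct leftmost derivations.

Witness: p a a a

Derivation 1: Node ⇒ p A0 ⇒ p A0 A0 ⇒ p a A0 ⇒ p a A0 A0 ⇒ p a a A0 ⇒ p a a a
Derivation 2: Node ⇒ p A0 ⇒ p A0 A0 ⇒ p A0 A0 A0 ⇒ p a A0 A0 ⇒ p a a A0 ⇒ p a a a

Two distinct leftmost derivations for the same string.

Ambiguous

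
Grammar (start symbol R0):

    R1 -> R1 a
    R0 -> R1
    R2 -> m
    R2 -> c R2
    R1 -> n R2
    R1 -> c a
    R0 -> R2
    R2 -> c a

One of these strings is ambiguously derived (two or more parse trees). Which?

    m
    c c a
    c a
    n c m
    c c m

m: 1 tree
c c a: 1 tree
c a: 2 trees
n c m: 1 tree
c c m: 1 tree

c a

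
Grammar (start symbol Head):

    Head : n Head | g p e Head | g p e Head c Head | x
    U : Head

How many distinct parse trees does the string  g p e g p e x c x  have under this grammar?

Parse trees for g p e g p e x c x:
  [Head g p e [Head g p e [Head x] c [Head x]]]
  [Head g p e [Head g p e [Head x]] c [Head x]]

2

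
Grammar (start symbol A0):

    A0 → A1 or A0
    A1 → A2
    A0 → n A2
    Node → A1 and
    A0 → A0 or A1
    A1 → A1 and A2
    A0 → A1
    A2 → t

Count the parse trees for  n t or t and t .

Parse trees for n t or t and t:
  [A0 [A0 n [A2 t]] or [A1 [A1 [A2 t]] and [A2 t]]]

1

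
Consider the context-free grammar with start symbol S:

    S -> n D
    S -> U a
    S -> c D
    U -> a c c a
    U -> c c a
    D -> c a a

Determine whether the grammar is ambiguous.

Witness: c c a a

Derivation 1: S ⇒ U a ⇒ c c a a
Derivation 2: S ⇒ c D ⇒ c c a a

Two distinct leftmost derivations for the same string.

Ambiguous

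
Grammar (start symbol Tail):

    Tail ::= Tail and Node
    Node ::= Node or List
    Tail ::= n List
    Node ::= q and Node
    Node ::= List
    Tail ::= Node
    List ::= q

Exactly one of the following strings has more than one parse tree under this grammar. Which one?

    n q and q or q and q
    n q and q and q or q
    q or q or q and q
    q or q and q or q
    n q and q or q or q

n q and q and q or q

n q and q or q and q: 1 tree
n q and q and q or q: 3 trees
q or q or q and q: 1 tree
q or q and q or q: 1 tree
n q and q or q or q: 1 tree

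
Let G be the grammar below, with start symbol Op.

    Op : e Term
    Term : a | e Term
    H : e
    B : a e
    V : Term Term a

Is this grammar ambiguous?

(H, B, V are unreachable from Op, so their rules don't affect L(Op).) Restricted to the reachable nonterminals, every rule has the form A → t or A → t B, and no two rules for the same A share a first terminal. The grammar encodes a DFA — one run per string.

Unambiguous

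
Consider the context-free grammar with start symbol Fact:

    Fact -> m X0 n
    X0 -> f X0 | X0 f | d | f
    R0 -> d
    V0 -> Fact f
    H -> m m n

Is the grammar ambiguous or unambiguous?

Witness: m f f n

Derivation 1: Fact ⇒ m X0 n ⇒ m f X0 n ⇒ m f f n
Derivation 2: Fact ⇒ m X0 n ⇒ m X0 f n ⇒ m f f n

Two distinct leftmost derivations for the same string.

Ambiguous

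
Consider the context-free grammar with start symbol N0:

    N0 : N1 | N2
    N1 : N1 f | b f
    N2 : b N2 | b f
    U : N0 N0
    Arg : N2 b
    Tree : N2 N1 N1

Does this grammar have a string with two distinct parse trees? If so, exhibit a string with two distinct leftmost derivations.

Ambiguous

Witness: b f

Derivation 1: N0 ⇒ N1 ⇒ b f
Derivation 2: N0 ⇒ N2 ⇒ b f

Two distinct leftmost derivations for the same string.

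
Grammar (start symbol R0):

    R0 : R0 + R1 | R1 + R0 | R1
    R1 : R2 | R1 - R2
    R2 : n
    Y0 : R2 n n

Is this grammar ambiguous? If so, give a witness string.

Witness: n + n

Derivation 1: R0 ⇒ R0 + R1 ⇒ R1 + R1 ⇒ R2 + R1 ⇒ n + R1 ⇒ n + R2 ⇒ n + n
Derivation 2: R0 ⇒ R1 + R0 ⇒ R2 + R0 ⇒ n + R0 ⇒ n + R1 ⇒ n + R2 ⇒ n + n

Two distinct leftmost derivations for the same string.

Ambiguous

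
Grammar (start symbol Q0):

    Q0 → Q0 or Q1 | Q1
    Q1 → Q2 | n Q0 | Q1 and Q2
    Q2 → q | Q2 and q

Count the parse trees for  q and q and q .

Parse trees for q and q and q:
  [Q0 [Q1 [Q2 [Q2 [Q2 q] and q] and q]]]
  [Q0 [Q1 [Q1 [Q2 q]] and [Q2 [Q2 q] and q]]]
  [Q0 [Q1 [Q1 [Q2 [Q2 q] and q]] and [Q2 q]]]
  [Q0 [Q1 [Q1 [Q1 [Q2 q]] and [Q2 q]] and [Q2 q]]]

4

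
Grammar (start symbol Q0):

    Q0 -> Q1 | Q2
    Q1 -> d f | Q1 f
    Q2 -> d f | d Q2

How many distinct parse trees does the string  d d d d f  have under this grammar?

Parse trees for d d d d f:
  [Q0 [Q2 d [Q2 d [Q2 d [Q2 d f]]]]]

1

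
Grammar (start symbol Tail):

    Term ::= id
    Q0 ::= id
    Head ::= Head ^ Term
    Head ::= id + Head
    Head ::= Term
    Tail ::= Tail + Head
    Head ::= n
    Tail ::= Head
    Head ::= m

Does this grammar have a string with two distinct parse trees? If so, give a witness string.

Witness: id + id

Derivation 1: Tail ⇒ Tail + Head ⇒ Head + Head ⇒ Term + Head ⇒ id + Head ⇒ id + Term ⇒ id + id
Derivation 2: Tail ⇒ Head ⇒ id + Head ⇒ id + Term ⇒ id + id

Two distinct leftmost derivations for the same string.

Ambiguous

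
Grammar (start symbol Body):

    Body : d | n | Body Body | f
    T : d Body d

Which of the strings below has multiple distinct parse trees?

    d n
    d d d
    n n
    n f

d n: 1 tree
d d d: 2 trees
n n: 1 tree
n f: 1 tree

d d d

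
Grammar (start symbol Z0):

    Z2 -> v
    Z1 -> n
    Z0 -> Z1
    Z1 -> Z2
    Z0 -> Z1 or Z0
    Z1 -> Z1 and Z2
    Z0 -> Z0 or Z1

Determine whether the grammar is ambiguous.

Witness: n or n

Derivation 1: Z0 ⇒ Z1 or Z0 ⇒ n or Z0 ⇒ n or Z1 ⇒ n or n
Derivation 2: Z0 ⇒ Z0 or Z1 ⇒ Z1 or Z1 ⇒ n or Z1 ⇒ n or n

Two distinct leftmost derivations for the same string.

Ambiguous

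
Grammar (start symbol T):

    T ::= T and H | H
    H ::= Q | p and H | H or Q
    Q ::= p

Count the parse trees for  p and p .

Parse trees for p and p:
  [T [T [H [Q p]]] and [H [Q p]]]
  [T [H p and [H [Q p]]]]

2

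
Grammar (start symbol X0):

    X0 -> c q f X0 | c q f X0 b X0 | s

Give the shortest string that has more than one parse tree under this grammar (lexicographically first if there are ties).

c q f c q f s b s

length 1: no string has ≥2 trees
length 4: no string has ≥2 trees
length 6: no string has ≥2 trees
length 7: no string has ≥2 trees
length 9: c q f c q f s b s has 2 parse trees

Two derivations of c q f c q f s b s:
  X0 ⇒ c q f X0 ⇒ c q f c q f X0 b X0 ⇒ c q f c q f s b X0 ⇒ c q f c q f s b s
  X0 ⇒ c q f X0 b X0 ⇒ c q f c q f X0 b X0 ⇒ c q f c q f s b X0 ⇒ c q f c q f s b s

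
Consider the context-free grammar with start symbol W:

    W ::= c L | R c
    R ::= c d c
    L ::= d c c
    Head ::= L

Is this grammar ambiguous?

Witness: c d c c

Derivation 1: W ⇒ c L ⇒ c d c c
Derivation 2: W ⇒ R c ⇒ c d c c

Two distinct leftmost derivations for the same string.

Ambiguous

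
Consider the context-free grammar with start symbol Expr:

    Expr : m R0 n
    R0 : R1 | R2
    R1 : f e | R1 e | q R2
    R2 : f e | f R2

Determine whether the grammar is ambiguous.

Witness: m f e n

Derivation 1: Expr ⇒ m R0 n ⇒ m R1 n ⇒ m f e n
Derivation 2: Expr ⇒ m R0 n ⇒ m R2 n ⇒ m f e n

Two distinct leftmost derivations for the same string.

Ambiguous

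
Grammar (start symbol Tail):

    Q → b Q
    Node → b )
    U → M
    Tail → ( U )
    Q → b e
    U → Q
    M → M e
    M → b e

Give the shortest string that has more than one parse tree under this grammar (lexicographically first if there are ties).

( b e )

length 4: ( b e ) has 2 parse trees

Two derivations of ( b e ):
  Tail ⇒ ( U ) ⇒ ( M ) ⇒ ( b e )
  Tail ⇒ ( U ) ⇒ ( Q ) ⇒ ( b e )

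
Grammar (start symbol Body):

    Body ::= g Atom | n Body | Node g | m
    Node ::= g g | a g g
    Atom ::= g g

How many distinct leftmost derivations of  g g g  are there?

Parse trees for g g g:
  [Body g [Atom g g]]
  [Body [Node g g] g]

2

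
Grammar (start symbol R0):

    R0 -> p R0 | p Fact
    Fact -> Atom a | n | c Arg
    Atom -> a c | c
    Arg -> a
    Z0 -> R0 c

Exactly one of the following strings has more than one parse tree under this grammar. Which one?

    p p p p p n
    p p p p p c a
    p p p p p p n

p p p p p n: 1 tree
p p p p p c a: 2 trees
p p p p p p n: 1 tree

p p p p p c a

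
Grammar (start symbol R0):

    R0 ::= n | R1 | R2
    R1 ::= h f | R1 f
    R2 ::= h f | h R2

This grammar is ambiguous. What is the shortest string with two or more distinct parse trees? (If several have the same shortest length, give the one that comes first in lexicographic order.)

length 1: no string has ≥2 trees
length 2: h f has 2 parse trees

Two derivations of h f:
  R0 ⇒ R1 ⇒ h f
  R0 ⇒ R2 ⇒ h f

h f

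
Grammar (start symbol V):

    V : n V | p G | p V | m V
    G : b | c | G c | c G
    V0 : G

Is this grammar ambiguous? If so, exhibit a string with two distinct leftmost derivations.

Witness: p c c

Derivation 1: V ⇒ p G ⇒ p G c ⇒ p c c
Derivation 2: V ⇒ p G ⇒ p c G ⇒ p c c

Two distinct leftmost derivations for the same string.

Ambiguous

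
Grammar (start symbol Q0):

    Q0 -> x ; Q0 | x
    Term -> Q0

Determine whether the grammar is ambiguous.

Only Q0 is reachable from Q0; ignoring the rest: Right-recursive list with a separator: after each atom, whether the separator follows determines the rule. One parse per string.

Unambiguous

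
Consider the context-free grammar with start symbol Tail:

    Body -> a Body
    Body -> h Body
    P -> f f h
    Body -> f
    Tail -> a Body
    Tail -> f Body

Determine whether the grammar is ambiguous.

Only Tail, Body are reachable from Tail; ignoring the rest: Restricted to the reachable nonterminals, every rule has the form A → t or A → t B, and no two rules for the same A share a first terminal. The grammar encodes a DFA — one run per string.

Unambiguous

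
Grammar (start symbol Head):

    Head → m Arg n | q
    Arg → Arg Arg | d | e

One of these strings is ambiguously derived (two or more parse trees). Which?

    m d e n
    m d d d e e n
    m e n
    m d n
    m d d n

m d d d e e n

m d e n: 1 tree
m d d d e e n: 14 trees
m e n: 1 tree
m d n: 1 tree
m d d n: 1 tree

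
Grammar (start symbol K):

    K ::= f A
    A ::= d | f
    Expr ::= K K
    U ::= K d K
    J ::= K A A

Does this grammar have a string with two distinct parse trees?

Unambiguous

(Expr, U, J are unreachable from K, so their rules don't affect L(K).) The reachable rules are right-linear with at most one rule per (nonterminal, next-terminal) pair. Each input token forces the next rule, so parsing is deterministic.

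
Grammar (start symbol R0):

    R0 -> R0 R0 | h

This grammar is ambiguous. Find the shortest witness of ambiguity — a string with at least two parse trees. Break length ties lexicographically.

length 1: no string has ≥2 trees
length 2: no string has ≥2 trees
length 3: h h h has 2 parse trees

Two derivations of h h h:
  R0 ⇒ R0 R0 ⇒ R0 R0 R0 ⇒ h R0 R0 ⇒ h h R0 ⇒ h h h
  R0 ⇒ R0 R0 ⇒ h R0 ⇒ h R0 R0 ⇒ h h R0 ⇒ h h h

h h h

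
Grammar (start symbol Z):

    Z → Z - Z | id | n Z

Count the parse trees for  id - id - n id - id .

Parse trees for id - id - n id - id:
  [Z [Z id] - [Z [Z id] - [Z [Z n [Z id]] - [Z id]]]]
  [Z [Z id] - [Z [Z id] - [Z n [Z [Z id] - [Z id]]]]]
  [Z [Z id] - [Z [Z [Z id] - [Z n [Z id]]] - [Z id]]]
  [Z [Z [Z id] - [Z id]] - [Z [Z n [Z id]] - [Z id]]]
  [Z [Z [Z id] - [Z id]] - [Z n [Z [Z id] - [Z id]]]]
  [Z [Z [Z id] - [Z [Z id] - [Z n [Z id]]]] - [Z id]]
  [Z [Z [Z [Z id] - [Z id]] - [Z n [Z id]]] - [Z id]]

7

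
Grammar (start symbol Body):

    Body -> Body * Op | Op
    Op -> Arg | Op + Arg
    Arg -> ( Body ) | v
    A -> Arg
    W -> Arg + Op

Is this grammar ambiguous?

Unambiguous

(A, W are unreachable from Body, so their rules don't affect L(Body).) This is a standard precedence ladder (Body over Op over Arg), with each level left-recursive on its own operator ('*' at Body, '+' at Op). That structure is LR(1), hence unambiguous.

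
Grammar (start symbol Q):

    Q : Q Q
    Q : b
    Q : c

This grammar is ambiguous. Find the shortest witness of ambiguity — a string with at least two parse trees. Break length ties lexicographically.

length 1: no string has ≥2 trees
length 2: no string has ≥2 trees
length 3: b b b has 2 parse trees

Two derivations of b b b:
  Q ⇒ Q Q ⇒ Q Q Q ⇒ b Q Q ⇒ b b Q ⇒ b b b
  Q ⇒ Q Q ⇒ b Q ⇒ b Q Q ⇒ b b Q ⇒ b b b

b b b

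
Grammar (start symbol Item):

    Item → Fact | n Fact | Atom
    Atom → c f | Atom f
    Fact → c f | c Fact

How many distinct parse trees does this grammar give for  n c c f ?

1

Parse trees for n c c f:
  [Item n [Fact c [Fact c f]]]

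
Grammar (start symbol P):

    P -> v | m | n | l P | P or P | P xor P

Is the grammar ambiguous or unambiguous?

Ambiguous

Witness: l m or m

Derivation 1: P ⇒ l P ⇒ l P or P ⇒ l m or P ⇒ l m or m
Derivation 2: P ⇒ P or P ⇒ l P or P ⇒ l m or P ⇒ l m or m

Two distinct leftmost derivations for the same string.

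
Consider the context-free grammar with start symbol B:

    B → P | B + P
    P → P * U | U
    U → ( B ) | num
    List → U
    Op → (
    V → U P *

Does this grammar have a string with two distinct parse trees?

Unambiguous

(List, Op, V are unreachable from B, so their rules don't affect L(B).) This is a standard precedence ladder (B over P over U), with each level left-recursive on its own operator ('+' at B, '*' at P). That structure is LR(1), hence unambiguous.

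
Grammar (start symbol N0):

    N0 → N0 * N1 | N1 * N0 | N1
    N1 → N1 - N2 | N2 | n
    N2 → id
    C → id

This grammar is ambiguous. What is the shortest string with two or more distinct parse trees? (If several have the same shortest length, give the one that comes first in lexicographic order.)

id * id

length 1: no string has ≥2 trees
length 3: id * id has 2 parse trees

Two derivations of id * id:
  N0 ⇒ N0 * N1 ⇒ N1 * N1 ⇒ N2 * N1 ⇒ id * N1 ⇒ id * N2 ⇒ id * id
  N0 ⇒ N1 * N0 ⇒ N2 * N0 ⇒ id * N0 ⇒ id * N1 ⇒ id * N2 ⇒ id * id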